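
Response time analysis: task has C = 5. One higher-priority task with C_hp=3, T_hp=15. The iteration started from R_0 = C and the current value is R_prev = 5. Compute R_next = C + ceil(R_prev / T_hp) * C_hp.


R_next = C + ceil(R_prev / T_hp) * C_hp
ceil(5 / 15) = ceil(0.3333) = 1
Interference = 1 * 3 = 3
R_next = 5 + 3 = 8

8


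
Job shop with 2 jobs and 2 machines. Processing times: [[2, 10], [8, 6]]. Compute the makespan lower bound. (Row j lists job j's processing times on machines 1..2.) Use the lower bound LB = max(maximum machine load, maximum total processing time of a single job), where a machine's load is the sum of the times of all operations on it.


Machine loads:
  Machine 1: 2 + 8 = 10
  Machine 2: 10 + 6 = 16
Max machine load = 16
Job totals:
  Job 1: 12
  Job 2: 14
Max job total = 14
Lower bound = max(16, 14) = 16

16


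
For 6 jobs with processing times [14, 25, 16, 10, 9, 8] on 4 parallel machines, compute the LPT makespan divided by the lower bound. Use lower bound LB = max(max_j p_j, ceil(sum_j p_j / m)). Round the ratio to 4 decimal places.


LPT order: [25, 16, 14, 10, 9, 8]
Machine loads after assignment: [25, 16, 22, 19]
LPT makespan = 25
Lower bound = max(max_job, ceil(total/4)) = max(25, 21) = 25
Ratio = 25 / 25 = 1.0

1.0


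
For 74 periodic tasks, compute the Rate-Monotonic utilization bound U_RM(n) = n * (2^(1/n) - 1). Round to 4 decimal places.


Compute 2^(1/74) = 1.0094108601
Subtract 1: 1.0094108601 - 1 = 0.0094108601
Multiply by n: 74 * 0.0094108601 = 0.6964036474
Round to 4 dp: 0.6964

0.6964


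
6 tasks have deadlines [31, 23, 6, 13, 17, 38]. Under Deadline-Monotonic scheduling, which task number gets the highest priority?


Sort tasks by relative deadline (ascending):
  Task 3: deadline = 6
  Task 4: deadline = 13
  Task 5: deadline = 17
  Task 2: deadline = 23
  Task 1: deadline = 31
  Task 6: deadline = 38
Priority order (highest first): [3, 4, 5, 2, 1, 6]
Highest priority task = 3

3


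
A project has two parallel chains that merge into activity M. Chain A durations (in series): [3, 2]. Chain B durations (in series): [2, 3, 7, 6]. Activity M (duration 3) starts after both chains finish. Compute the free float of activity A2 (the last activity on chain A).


ES(A2) = sum of predecessors on chain A = 3
EF(A2) = ES + duration = 3 + 2 = 5
Successor of A2 is M. ES(M) = max(sum(A), sum(B)) = max(5, 18) = 18
Free float = ES(successor) - EF(current) = 18 - 5 = 13

13


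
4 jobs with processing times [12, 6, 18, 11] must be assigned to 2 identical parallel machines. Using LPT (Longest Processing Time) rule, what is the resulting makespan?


Sort jobs in decreasing order (LPT): [18, 12, 11, 6]
Assign each job to the least loaded machine:
  Machine 1: jobs [18, 6], load = 24
  Machine 2: jobs [12, 11], load = 23
Makespan = max load = 24

24


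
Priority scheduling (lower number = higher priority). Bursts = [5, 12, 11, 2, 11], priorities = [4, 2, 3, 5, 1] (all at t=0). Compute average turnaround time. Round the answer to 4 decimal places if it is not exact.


Sort by priority (ascending = highest first):
Order: [(1, 11), (2, 12), (3, 11), (4, 5), (5, 2)]
Completion times:
  Priority 1, burst=11, C=11
  Priority 2, burst=12, C=23
  Priority 3, burst=11, C=34
  Priority 4, burst=5, C=39
  Priority 5, burst=2, C=41
Average turnaround = 148/5 = 29.6

29.6


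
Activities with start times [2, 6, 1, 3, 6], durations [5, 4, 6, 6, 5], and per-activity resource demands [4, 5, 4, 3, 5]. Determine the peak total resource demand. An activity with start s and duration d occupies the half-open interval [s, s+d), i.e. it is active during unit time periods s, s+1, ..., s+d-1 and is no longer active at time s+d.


Each activity i is active on [start_i, start_i + duration_i).
Compute total resource usage per time slot:
  t=0: active resources = [], total = 0
  t=1: active resources = [4], total = 4
  t=2: active resources = [4, 4], total = 8
  t=3: active resources = [4, 4, 3], total = 11
  t=4: active resources = [4, 4, 3], total = 11
  t=5: active resources = [4, 4, 3], total = 11
  t=6: active resources = [4, 5, 4, 3, 5], total = 21
  t=7: active resources = [5, 3, 5], total = 13
  t=8: active resources = [5, 3, 5], total = 13
  t=9: active resources = [5, 5], total = 10
  t=10: active resources = [5], total = 5
Peak resource demand = 21

21


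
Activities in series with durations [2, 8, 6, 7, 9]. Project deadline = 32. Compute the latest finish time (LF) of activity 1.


LF(activity 1) = deadline - sum of successor durations
Successors: activities 2 through 5 with durations [8, 6, 7, 9]
Sum of successor durations = 30
LF = 32 - 30 = 2

2


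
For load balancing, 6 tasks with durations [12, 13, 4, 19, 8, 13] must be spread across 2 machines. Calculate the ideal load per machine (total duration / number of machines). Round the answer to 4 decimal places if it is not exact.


Total processing time = 12 + 13 + 4 + 19 + 8 + 13 = 69
Number of machines = 2
Ideal balanced load = 69 / 2 = 34.5

34.5


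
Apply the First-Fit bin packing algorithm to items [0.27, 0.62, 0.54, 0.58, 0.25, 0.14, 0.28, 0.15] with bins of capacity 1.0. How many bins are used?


Place items sequentially using First-Fit:
  Item 0.27 -> new Bin 1
  Item 0.62 -> Bin 1 (now 0.89)
  Item 0.54 -> new Bin 2
  Item 0.58 -> new Bin 3
  Item 0.25 -> Bin 2 (now 0.79)
  Item 0.14 -> Bin 2 (now 0.93)
  Item 0.28 -> Bin 3 (now 0.86)
  Item 0.15 -> new Bin 4
Total bins used = 4

4


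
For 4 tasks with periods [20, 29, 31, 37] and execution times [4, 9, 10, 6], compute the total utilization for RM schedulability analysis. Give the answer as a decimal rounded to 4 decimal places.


Compute individual utilizations (exact fractions):
  Task 1: C/T = 4/20 = 1/5 (approx. 0.2)
  Task 2: C/T = 9/29 (approx. 0.3103)
  Task 3: C/T = 10/31 (approx. 0.3226)
  Task 4: C/T = 6/37 (approx. 0.1622)
Total utilization U = 1/5 + 9/29 + 10/31 + 6/37 = 165498/166315
Rounded to 4 decimal places: U = 0.9951
RM (Liu & Layland) bound for 4 tasks = 0.756828; compare with U = 165498/166315 (approx. 0.995088)
bound < U <= 1, so the RM sufficient condition is not met (inconclusive; an exact test such as response-time analysis is needed).

0.9951


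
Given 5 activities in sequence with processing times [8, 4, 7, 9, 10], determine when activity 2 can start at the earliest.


Activity 2 starts after activities 1 through 1 complete.
Predecessor durations: [8]
ES = 8 = 8

8


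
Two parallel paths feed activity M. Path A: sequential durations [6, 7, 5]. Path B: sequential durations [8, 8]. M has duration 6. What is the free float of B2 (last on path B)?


ES(B2) = sum of predecessors on chain B = 8
EF(B2) = ES + duration = 8 + 8 = 16
Successor of B2 is M. ES(M) = max(sum(A), sum(B)) = max(18, 16) = 18
Free float = ES(successor) - EF(current) = 18 - 16 = 2

2


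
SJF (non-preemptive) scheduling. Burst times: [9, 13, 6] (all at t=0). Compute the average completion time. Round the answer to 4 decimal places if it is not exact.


SJF order (ascending): [6, 9, 13]
Completion times:
  Job 1: burst=6, C=6
  Job 2: burst=9, C=15
  Job 3: burst=13, C=28
Average completion = 49/3 = 16.3333

16.3333


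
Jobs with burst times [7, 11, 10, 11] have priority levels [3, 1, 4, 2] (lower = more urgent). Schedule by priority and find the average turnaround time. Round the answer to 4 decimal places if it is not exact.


Sort by priority (ascending = highest first):
Order: [(1, 11), (2, 11), (3, 7), (4, 10)]
Completion times:
  Priority 1, burst=11, C=11
  Priority 2, burst=11, C=22
  Priority 3, burst=7, C=29
  Priority 4, burst=10, C=39
Average turnaround = 101/4 = 25.25

25.25


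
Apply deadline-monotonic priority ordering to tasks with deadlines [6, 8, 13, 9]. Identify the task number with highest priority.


Sort tasks by relative deadline (ascending):
  Task 1: deadline = 6
  Task 2: deadline = 8
  Task 4: deadline = 9
  Task 3: deadline = 13
Priority order (highest first): [1, 2, 4, 3]
Highest priority task = 1

1


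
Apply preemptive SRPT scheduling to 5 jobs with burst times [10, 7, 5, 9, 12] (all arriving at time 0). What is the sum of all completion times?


Since all jobs arrive at t=0, SRPT equals SPT ordering.
SPT order: [5, 7, 9, 10, 12]
Completion times:
  Job 1: p=5, C=5
  Job 2: p=7, C=12
  Job 3: p=9, C=21
  Job 4: p=10, C=31
  Job 5: p=12, C=43
Total completion time = 5 + 12 + 21 + 31 + 43 = 112

112


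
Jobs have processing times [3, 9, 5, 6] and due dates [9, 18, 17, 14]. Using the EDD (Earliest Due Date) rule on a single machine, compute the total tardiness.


Sort by due date (EDD order): [(3, 9), (6, 14), (5, 17), (9, 18)]
Compute completion times and tardiness:
  Job 1: p=3, d=9, C=3, tardiness=max(0,3-9)=0
  Job 2: p=6, d=14, C=9, tardiness=max(0,9-14)=0
  Job 3: p=5, d=17, C=14, tardiness=max(0,14-17)=0
  Job 4: p=9, d=18, C=23, tardiness=max(0,23-18)=5
Total tardiness = 5

5


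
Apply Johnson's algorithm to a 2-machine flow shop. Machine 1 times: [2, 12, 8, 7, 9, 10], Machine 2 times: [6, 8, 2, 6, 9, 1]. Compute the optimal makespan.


Apply Johnson's rule:
  Group 1 (a <= b): [(1, 2, 6), (5, 9, 9)]
  Group 2 (a > b): [(2, 12, 8), (4, 7, 6), (3, 8, 2), (6, 10, 1)]
Optimal job order: [1, 5, 2, 4, 3, 6]
Schedule:
  Job 1: M1 done at 2, M2 done at 8
  Job 5: M1 done at 11, M2 done at 20
  Job 2: M1 done at 23, M2 done at 31
  Job 4: M1 done at 30, M2 done at 37
  Job 3: M1 done at 38, M2 done at 40
  Job 6: M1 done at 48, M2 done at 49
Makespan = 49

49


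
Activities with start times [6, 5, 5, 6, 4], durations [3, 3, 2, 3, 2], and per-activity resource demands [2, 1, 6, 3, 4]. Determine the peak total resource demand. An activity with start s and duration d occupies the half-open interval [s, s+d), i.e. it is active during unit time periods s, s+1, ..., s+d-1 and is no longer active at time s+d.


Each activity i is active on [start_i, start_i + duration_i).
Compute total resource usage per time slot:
  t=0: active resources = [], total = 0
  t=1: active resources = [], total = 0
  t=2: active resources = [], total = 0
  t=3: active resources = [], total = 0
  t=4: active resources = [4], total = 4
  t=5: active resources = [1, 6, 4], total = 11
  t=6: active resources = [2, 1, 6, 3], total = 12
  t=7: active resources = [2, 1, 3], total = 6
  t=8: active resources = [2, 3], total = 5
Peak resource demand = 12

12


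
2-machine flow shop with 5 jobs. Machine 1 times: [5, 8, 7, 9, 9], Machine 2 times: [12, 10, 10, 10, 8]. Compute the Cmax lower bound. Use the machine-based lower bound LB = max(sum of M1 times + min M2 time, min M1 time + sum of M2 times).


LB1 = sum(M1 times) + min(M2 times) = 38 + 8 = 46
LB2 = min(M1 times) + sum(M2 times) = 5 + 50 = 55
Lower bound = max(LB1, LB2) = max(46, 55) = 55

55


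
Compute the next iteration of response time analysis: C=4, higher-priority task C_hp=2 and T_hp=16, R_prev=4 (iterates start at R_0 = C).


R_next = C + ceil(R_prev / T_hp) * C_hp
ceil(4 / 16) = ceil(0.25) = 1
Interference = 1 * 2 = 2
R_next = 4 + 2 = 6

6


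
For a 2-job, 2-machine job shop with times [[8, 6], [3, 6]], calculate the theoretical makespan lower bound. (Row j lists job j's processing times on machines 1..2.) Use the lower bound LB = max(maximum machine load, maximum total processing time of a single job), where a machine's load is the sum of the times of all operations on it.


Machine loads:
  Machine 1: 8 + 3 = 11
  Machine 2: 6 + 6 = 12
Max machine load = 12
Job totals:
  Job 1: 14
  Job 2: 9
Max job total = 14
Lower bound = max(12, 14) = 14

14


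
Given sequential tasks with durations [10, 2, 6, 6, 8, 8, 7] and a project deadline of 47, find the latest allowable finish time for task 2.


LF(activity 2) = deadline - sum of successor durations
Successors: activities 3 through 7 with durations [6, 6, 8, 8, 7]
Sum of successor durations = 35
LF = 47 - 35 = 12

12


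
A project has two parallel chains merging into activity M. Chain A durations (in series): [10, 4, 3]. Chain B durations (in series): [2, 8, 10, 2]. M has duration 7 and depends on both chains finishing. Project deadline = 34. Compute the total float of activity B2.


Forward pass: ES(B2) = sum of predecessors on chain B = 2
EF = ES + duration = 2 + 8 = 10
Backward pass: LF(M) = deadline = 34; LS(M) = 34 - 7 = 27
LF(B2) = LS(M) - sum(successors on chain B) = 27 - 12 = 15
LS = LF - duration = 15 - 8 = 7
Total float = LS - ES = 7 - 2 = 5

5


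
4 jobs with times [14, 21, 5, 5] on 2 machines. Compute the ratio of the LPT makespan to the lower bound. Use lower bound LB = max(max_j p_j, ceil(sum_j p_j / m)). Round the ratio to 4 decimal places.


LPT order: [21, 14, 5, 5]
Machine loads after assignment: [21, 24]
LPT makespan = 24
Lower bound = max(max_job, ceil(total/2)) = max(21, 23) = 23
Ratio = 24 / 23 = 1.0435

1.0435


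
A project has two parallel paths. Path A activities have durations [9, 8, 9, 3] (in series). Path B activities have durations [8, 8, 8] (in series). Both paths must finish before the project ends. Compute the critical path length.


Path A total = 9 + 8 + 9 + 3 = 29
Path B total = 8 + 8 + 8 = 24
Critical path = longest path = max(29, 24) = 29

29


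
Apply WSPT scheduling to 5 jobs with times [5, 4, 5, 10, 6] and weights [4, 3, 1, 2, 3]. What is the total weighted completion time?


Compute p/w ratios and sort ascending (WSPT): [(5, 4), (4, 3), (6, 3), (5, 1), (10, 2)]
Compute weighted completion times:
  Job (p=5,w=4): C=5, w*C=4*5=20
  Job (p=4,w=3): C=9, w*C=3*9=27
  Job (p=6,w=3): C=15, w*C=3*15=45
  Job (p=5,w=1): C=20, w*C=1*20=20
  Job (p=10,w=2): C=30, w*C=2*30=60
Total weighted completion time = 172

172


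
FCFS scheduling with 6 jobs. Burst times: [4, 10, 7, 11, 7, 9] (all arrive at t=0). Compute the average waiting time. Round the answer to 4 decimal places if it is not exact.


FCFS order (as given): [4, 10, 7, 11, 7, 9]
Waiting times:
  Job 1: wait = 0
  Job 2: wait = 4
  Job 3: wait = 14
  Job 4: wait = 21
  Job 5: wait = 32
  Job 6: wait = 39
Sum of waiting times = 110
Average waiting time = 110/6 = 18.3333

18.3333


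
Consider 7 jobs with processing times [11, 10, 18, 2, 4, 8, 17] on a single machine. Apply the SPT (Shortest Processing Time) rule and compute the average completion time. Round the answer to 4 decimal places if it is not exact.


Sort jobs by processing time (SPT order): [2, 4, 8, 10, 11, 17, 18]
Compute completion times sequentially:
  Job 1: processing = 2, completes at 2
  Job 2: processing = 4, completes at 6
  Job 3: processing = 8, completes at 14
  Job 4: processing = 10, completes at 24
  Job 5: processing = 11, completes at 35
  Job 6: processing = 17, completes at 52
  Job 7: processing = 18, completes at 70
Sum of completion times = 203
Average completion time = 203/7 = 29.0

29.0


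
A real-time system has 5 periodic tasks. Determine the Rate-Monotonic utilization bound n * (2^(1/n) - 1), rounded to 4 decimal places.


Compute 2^(1/5) = 1.1486983550
Subtract 1: 1.1486983550 - 1 = 0.1486983550
Multiply by n: 5 * 0.1486983550 = 0.7434917750
Round to 4 dp: 0.7435

0.7435


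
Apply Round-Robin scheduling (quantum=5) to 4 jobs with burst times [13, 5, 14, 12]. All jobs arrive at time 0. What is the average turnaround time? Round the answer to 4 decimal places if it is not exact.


Time quantum = 5
Execution trace:
  J1 runs 5 units, time = 5
  J2 runs 5 units, time = 10
  J3 runs 5 units, time = 15
  J4 runs 5 units, time = 20
  J1 runs 5 units, time = 25
  J3 runs 5 units, time = 30
  J4 runs 5 units, time = 35
  J1 runs 3 units, time = 38
  J3 runs 4 units, time = 42
  J4 runs 2 units, time = 44
Finish times: [38, 10, 42, 44]
Average turnaround = 134/4 = 33.5

33.5


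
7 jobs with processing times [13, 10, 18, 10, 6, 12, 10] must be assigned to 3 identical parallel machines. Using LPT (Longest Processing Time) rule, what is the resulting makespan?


Sort jobs in decreasing order (LPT): [18, 13, 12, 10, 10, 10, 6]
Assign each job to the least loaded machine:
  Machine 1: jobs [18, 10], load = 28
  Machine 2: jobs [13, 10], load = 23
  Machine 3: jobs [12, 10, 6], load = 28
Makespan = max load = 28

28


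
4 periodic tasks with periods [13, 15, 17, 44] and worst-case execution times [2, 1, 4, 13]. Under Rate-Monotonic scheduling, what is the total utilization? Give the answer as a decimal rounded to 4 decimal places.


Compute individual utilizations (exact fractions):
  Task 1: C/T = 2/13 (approx. 0.1538)
  Task 2: C/T = 1/15 (approx. 0.0667)
  Task 3: C/T = 4/17 (approx. 0.2353)
  Task 4: C/T = 13/44 (approx. 0.2955)
Total utilization U = 2/13 + 1/15 + 4/17 + 13/44 = 109579/145860
Rounded to 4 decimal places: U = 0.7513
RM (Liu & Layland) bound for 4 tasks = 0.756828; compare with U = 109579/145860 (approx. 0.751261)
U <= bound, so schedulable by RM sufficient condition.

0.7513


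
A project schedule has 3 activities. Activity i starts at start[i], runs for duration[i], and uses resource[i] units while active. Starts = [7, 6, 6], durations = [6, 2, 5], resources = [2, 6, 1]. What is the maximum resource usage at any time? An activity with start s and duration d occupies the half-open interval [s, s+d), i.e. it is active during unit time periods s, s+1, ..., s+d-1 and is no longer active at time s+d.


Each activity i is active on [start_i, start_i + duration_i).
Compute total resource usage per time slot:
  t=0: active resources = [], total = 0
  t=1: active resources = [], total = 0
  t=2: active resources = [], total = 0
  t=3: active resources = [], total = 0
  t=4: active resources = [], total = 0
  t=5: active resources = [], total = 0
  t=6: active resources = [6, 1], total = 7
  t=7: active resources = [2, 6, 1], total = 9
  t=8: active resources = [2, 1], total = 3
  t=9: active resources = [2, 1], total = 3
  t=10: active resources = [2, 1], total = 3
  t=11: active resources = [2], total = 2
  t=12: active resources = [2], total = 2
Peak resource demand = 9

9


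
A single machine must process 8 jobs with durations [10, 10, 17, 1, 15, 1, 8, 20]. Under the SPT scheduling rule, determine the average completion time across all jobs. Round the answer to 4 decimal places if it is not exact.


Sort jobs by processing time (SPT order): [1, 1, 8, 10, 10, 15, 17, 20]
Compute completion times sequentially:
  Job 1: processing = 1, completes at 1
  Job 2: processing = 1, completes at 2
  Job 3: processing = 8, completes at 10
  Job 4: processing = 10, completes at 20
  Job 5: processing = 10, completes at 30
  Job 6: processing = 15, completes at 45
  Job 7: processing = 17, completes at 62
  Job 8: processing = 20, completes at 82
Sum of completion times = 252
Average completion time = 252/8 = 31.5

31.5


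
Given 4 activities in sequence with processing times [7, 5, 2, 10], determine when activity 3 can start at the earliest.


Activity 3 starts after activities 1 through 2 complete.
Predecessor durations: [7, 5]
ES = 7 + 5 = 12

12


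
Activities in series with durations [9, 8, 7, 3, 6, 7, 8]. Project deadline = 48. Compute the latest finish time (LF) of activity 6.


LF(activity 6) = deadline - sum of successor durations
Successors: activities 7 through 7 with durations [8]
Sum of successor durations = 8
LF = 48 - 8 = 40

40


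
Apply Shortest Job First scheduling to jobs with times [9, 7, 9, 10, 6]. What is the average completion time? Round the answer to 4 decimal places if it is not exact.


SJF order (ascending): [6, 7, 9, 9, 10]
Completion times:
  Job 1: burst=6, C=6
  Job 2: burst=7, C=13
  Job 3: burst=9, C=22
  Job 4: burst=9, C=31
  Job 5: burst=10, C=41
Average completion = 113/5 = 22.6

22.6


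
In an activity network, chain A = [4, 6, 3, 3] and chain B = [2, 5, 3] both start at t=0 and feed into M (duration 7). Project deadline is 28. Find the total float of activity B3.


Forward pass: ES(B3) = sum of predecessors on chain B = 7
EF = ES + duration = 7 + 3 = 10
Backward pass: LF(M) = deadline = 28; LS(M) = 28 - 7 = 21
LF(B3) = LS(M) - sum(successors on chain B) = 21 - 0 = 21
LS = LF - duration = 21 - 3 = 18
Total float = LS - ES = 18 - 7 = 11

11


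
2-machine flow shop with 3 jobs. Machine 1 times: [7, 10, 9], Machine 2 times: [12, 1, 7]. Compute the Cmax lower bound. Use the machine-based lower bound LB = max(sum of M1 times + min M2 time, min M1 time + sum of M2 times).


LB1 = sum(M1 times) + min(M2 times) = 26 + 1 = 27
LB2 = min(M1 times) + sum(M2 times) = 7 + 20 = 27
Lower bound = max(LB1, LB2) = max(27, 27) = 27

27


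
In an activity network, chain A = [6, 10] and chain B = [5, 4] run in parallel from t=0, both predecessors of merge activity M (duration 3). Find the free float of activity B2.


ES(B2) = sum of predecessors on chain B = 5
EF(B2) = ES + duration = 5 + 4 = 9
Successor of B2 is M. ES(M) = max(sum(A), sum(B)) = max(16, 9) = 16
Free float = ES(successor) - EF(current) = 16 - 9 = 7

7


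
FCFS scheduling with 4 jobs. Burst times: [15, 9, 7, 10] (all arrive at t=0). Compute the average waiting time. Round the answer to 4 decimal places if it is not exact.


FCFS order (as given): [15, 9, 7, 10]
Waiting times:
  Job 1: wait = 0
  Job 2: wait = 15
  Job 3: wait = 24
  Job 4: wait = 31
Sum of waiting times = 70
Average waiting time = 70/4 = 17.5

17.5


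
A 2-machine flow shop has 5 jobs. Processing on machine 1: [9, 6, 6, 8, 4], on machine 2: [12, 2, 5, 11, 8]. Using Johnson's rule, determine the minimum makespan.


Apply Johnson's rule:
  Group 1 (a <= b): [(5, 4, 8), (4, 8, 11), (1, 9, 12)]
  Group 2 (a > b): [(3, 6, 5), (2, 6, 2)]
Optimal job order: [5, 4, 1, 3, 2]
Schedule:
  Job 5: M1 done at 4, M2 done at 12
  Job 4: M1 done at 12, M2 done at 23
  Job 1: M1 done at 21, M2 done at 35
  Job 3: M1 done at 27, M2 done at 40
  Job 2: M1 done at 33, M2 done at 42
Makespan = 42

42


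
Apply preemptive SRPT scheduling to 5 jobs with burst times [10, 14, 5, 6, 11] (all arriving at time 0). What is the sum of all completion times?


Since all jobs arrive at t=0, SRPT equals SPT ordering.
SPT order: [5, 6, 10, 11, 14]
Completion times:
  Job 1: p=5, C=5
  Job 2: p=6, C=11
  Job 3: p=10, C=21
  Job 4: p=11, C=32
  Job 5: p=14, C=46
Total completion time = 5 + 11 + 21 + 32 + 46 = 115

115


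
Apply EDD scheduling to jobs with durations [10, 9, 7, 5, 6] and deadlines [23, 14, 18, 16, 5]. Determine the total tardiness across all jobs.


Sort by due date (EDD order): [(6, 5), (9, 14), (5, 16), (7, 18), (10, 23)]
Compute completion times and tardiness:
  Job 1: p=6, d=5, C=6, tardiness=max(0,6-5)=1
  Job 2: p=9, d=14, C=15, tardiness=max(0,15-14)=1
  Job 3: p=5, d=16, C=20, tardiness=max(0,20-16)=4
  Job 4: p=7, d=18, C=27, tardiness=max(0,27-18)=9
  Job 5: p=10, d=23, C=37, tardiness=max(0,37-23)=14
Total tardiness = 29

29


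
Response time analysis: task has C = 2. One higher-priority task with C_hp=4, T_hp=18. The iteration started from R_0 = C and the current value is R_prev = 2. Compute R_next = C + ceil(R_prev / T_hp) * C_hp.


R_next = C + ceil(R_prev / T_hp) * C_hp
ceil(2 / 18) = ceil(0.1111) = 1
Interference = 1 * 4 = 4
R_next = 2 + 4 = 6

6


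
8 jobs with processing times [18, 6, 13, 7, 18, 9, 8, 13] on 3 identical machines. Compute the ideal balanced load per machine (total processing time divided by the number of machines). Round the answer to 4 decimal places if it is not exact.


Total processing time = 18 + 6 + 13 + 7 + 18 + 9 + 8 + 13 = 92
Number of machines = 3
Ideal balanced load = 92 / 3 = 30.6667

30.6667


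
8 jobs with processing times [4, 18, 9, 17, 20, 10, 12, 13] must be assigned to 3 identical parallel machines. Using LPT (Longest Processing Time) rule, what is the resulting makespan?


Sort jobs in decreasing order (LPT): [20, 18, 17, 13, 12, 10, 9, 4]
Assign each job to the least loaded machine:
  Machine 1: jobs [20, 10, 9], load = 39
  Machine 2: jobs [18, 12, 4], load = 34
  Machine 3: jobs [17, 13], load = 30
Makespan = max load = 39

39


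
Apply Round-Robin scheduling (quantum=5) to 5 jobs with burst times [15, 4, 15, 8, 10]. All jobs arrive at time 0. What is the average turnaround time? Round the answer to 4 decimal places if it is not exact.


Time quantum = 5
Execution trace:
  J1 runs 5 units, time = 5
  J2 runs 4 units, time = 9
  J3 runs 5 units, time = 14
  J4 runs 5 units, time = 19
  J5 runs 5 units, time = 24
  J1 runs 5 units, time = 29
  J3 runs 5 units, time = 34
  J4 runs 3 units, time = 37
  J5 runs 5 units, time = 42
  J1 runs 5 units, time = 47
  J3 runs 5 units, time = 52
Finish times: [47, 9, 52, 37, 42]
Average turnaround = 187/5 = 37.4

37.4


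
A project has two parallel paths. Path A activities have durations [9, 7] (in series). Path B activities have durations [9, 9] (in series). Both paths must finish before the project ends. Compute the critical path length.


Path A total = 9 + 7 = 16
Path B total = 9 + 9 = 18
Critical path = longest path = max(16, 18) = 18

18


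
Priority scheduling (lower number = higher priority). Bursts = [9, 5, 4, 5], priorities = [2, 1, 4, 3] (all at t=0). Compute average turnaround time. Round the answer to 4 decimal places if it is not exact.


Sort by priority (ascending = highest first):
Order: [(1, 5), (2, 9), (3, 5), (4, 4)]
Completion times:
  Priority 1, burst=5, C=5
  Priority 2, burst=9, C=14
  Priority 3, burst=5, C=19
  Priority 4, burst=4, C=23
Average turnaround = 61/4 = 15.25

15.25


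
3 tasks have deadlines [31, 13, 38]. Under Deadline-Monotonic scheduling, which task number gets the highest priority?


Sort tasks by relative deadline (ascending):
  Task 2: deadline = 13
  Task 1: deadline = 31
  Task 3: deadline = 38
Priority order (highest first): [2, 1, 3]
Highest priority task = 2

2


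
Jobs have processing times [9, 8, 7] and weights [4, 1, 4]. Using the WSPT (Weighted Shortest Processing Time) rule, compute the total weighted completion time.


Compute p/w ratios and sort ascending (WSPT): [(7, 4), (9, 4), (8, 1)]
Compute weighted completion times:
  Job (p=7,w=4): C=7, w*C=4*7=28
  Job (p=9,w=4): C=16, w*C=4*16=64
  Job (p=8,w=1): C=24, w*C=1*24=24
Total weighted completion time = 116

116


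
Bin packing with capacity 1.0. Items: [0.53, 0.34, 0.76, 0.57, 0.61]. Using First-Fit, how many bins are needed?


Place items sequentially using First-Fit:
  Item 0.53 -> new Bin 1
  Item 0.34 -> Bin 1 (now 0.87)
  Item 0.76 -> new Bin 2
  Item 0.57 -> new Bin 3
  Item 0.61 -> new Bin 4
Total bins used = 4

4


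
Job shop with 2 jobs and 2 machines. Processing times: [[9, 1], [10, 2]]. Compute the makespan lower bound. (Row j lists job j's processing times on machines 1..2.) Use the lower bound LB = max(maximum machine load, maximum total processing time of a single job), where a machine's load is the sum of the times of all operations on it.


Machine loads:
  Machine 1: 9 + 10 = 19
  Machine 2: 1 + 2 = 3
Max machine load = 19
Job totals:
  Job 1: 10
  Job 2: 12
Max job total = 12
Lower bound = max(19, 12) = 19

19


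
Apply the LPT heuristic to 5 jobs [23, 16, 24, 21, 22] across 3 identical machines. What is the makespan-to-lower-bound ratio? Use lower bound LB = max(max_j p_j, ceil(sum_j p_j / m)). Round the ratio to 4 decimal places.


LPT order: [24, 23, 22, 21, 16]
Machine loads after assignment: [24, 39, 43]
LPT makespan = 43
Lower bound = max(max_job, ceil(total/3)) = max(24, 36) = 36
Ratio = 43 / 36 = 1.1944

1.1944


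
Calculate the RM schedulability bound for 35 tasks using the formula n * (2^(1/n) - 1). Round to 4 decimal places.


Compute 2^(1/35) = 1.0200016094
Subtract 1: 1.0200016094 - 1 = 0.0200016094
Multiply by n: 35 * 0.0200016094 = 0.7000563290
Round to 4 dp: 0.7001

0.7001


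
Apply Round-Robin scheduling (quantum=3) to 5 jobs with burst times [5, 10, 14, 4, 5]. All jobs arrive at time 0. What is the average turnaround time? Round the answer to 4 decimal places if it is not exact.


Time quantum = 3
Execution trace:
  J1 runs 3 units, time = 3
  J2 runs 3 units, time = 6
  J3 runs 3 units, time = 9
  J4 runs 3 units, time = 12
  J5 runs 3 units, time = 15
  J1 runs 2 units, time = 17
  J2 runs 3 units, time = 20
  J3 runs 3 units, time = 23
  J4 runs 1 units, time = 24
  J5 runs 2 units, time = 26
  J2 runs 3 units, time = 29
  J3 runs 3 units, time = 32
  J2 runs 1 units, time = 33
  J3 runs 3 units, time = 36
  J3 runs 2 units, time = 38
Finish times: [17, 33, 38, 24, 26]
Average turnaround = 138/5 = 27.6

27.6


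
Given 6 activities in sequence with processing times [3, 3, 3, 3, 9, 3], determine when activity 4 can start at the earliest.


Activity 4 starts after activities 1 through 3 complete.
Predecessor durations: [3, 3, 3]
ES = 3 + 3 + 3 = 9

9


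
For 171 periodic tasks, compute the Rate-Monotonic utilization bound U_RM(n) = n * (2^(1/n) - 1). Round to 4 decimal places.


Compute 2^(1/171) = 1.0040617188
Subtract 1: 1.0040617188 - 1 = 0.0040617188
Multiply by n: 171 * 0.0040617188 = 0.6945539148
Round to 4 dp: 0.6946

0.6946


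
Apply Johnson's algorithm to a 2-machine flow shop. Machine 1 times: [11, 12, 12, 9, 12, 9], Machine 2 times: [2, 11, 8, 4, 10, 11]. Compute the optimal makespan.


Apply Johnson's rule:
  Group 1 (a <= b): [(6, 9, 11)]
  Group 2 (a > b): [(2, 12, 11), (5, 12, 10), (3, 12, 8), (4, 9, 4), (1, 11, 2)]
Optimal job order: [6, 2, 5, 3, 4, 1]
Schedule:
  Job 6: M1 done at 9, M2 done at 20
  Job 2: M1 done at 21, M2 done at 32
  Job 5: M1 done at 33, M2 done at 43
  Job 3: M1 done at 45, M2 done at 53
  Job 4: M1 done at 54, M2 done at 58
  Job 1: M1 done at 65, M2 done at 67
Makespan = 67

67


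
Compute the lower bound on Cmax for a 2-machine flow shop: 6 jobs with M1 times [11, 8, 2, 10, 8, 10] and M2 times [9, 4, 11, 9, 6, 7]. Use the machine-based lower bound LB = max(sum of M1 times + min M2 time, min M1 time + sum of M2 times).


LB1 = sum(M1 times) + min(M2 times) = 49 + 4 = 53
LB2 = min(M1 times) + sum(M2 times) = 2 + 46 = 48
Lower bound = max(LB1, LB2) = max(53, 48) = 53

53


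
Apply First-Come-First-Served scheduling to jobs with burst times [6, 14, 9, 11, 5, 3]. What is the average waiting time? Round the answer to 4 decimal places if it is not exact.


FCFS order (as given): [6, 14, 9, 11, 5, 3]
Waiting times:
  Job 1: wait = 0
  Job 2: wait = 6
  Job 3: wait = 20
  Job 4: wait = 29
  Job 5: wait = 40
  Job 6: wait = 45
Sum of waiting times = 140
Average waiting time = 140/6 = 23.3333

23.3333


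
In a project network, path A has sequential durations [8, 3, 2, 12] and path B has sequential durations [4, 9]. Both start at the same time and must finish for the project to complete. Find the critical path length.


Path A total = 8 + 3 + 2 + 12 = 25
Path B total = 4 + 9 = 13
Critical path = longest path = max(25, 13) = 25

25


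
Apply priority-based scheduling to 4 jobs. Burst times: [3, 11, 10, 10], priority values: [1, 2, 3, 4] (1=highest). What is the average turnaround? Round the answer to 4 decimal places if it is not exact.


Sort by priority (ascending = highest first):
Order: [(1, 3), (2, 11), (3, 10), (4, 10)]
Completion times:
  Priority 1, burst=3, C=3
  Priority 2, burst=11, C=14
  Priority 3, burst=10, C=24
  Priority 4, burst=10, C=34
Average turnaround = 75/4 = 18.75

18.75


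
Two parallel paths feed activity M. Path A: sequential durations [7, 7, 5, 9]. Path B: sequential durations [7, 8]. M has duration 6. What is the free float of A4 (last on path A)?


ES(A4) = sum of predecessors on chain A = 19
EF(A4) = ES + duration = 19 + 9 = 28
Successor of A4 is M. ES(M) = max(sum(A), sum(B)) = max(28, 15) = 28
Free float = ES(successor) - EF(current) = 28 - 28 = 0

0


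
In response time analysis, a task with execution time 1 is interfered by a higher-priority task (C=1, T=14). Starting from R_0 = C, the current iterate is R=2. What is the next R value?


R_next = C + ceil(R_prev / T_hp) * C_hp
ceil(2 / 14) = ceil(0.1429) = 1
Interference = 1 * 1 = 1
R_next = 1 + 1 = 2
R_next = R_prev, so the iteration has converged (response time = 2).

2


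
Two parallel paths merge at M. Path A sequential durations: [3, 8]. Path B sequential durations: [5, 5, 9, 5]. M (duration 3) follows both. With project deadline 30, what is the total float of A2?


Forward pass: ES(A2) = sum of predecessors on chain A = 3
EF = ES + duration = 3 + 8 = 11
Backward pass: LF(M) = deadline = 30; LS(M) = 30 - 3 = 27
LF(A2) = LS(M) - sum(successors on chain A) = 27 - 0 = 27
LS = LF - duration = 27 - 8 = 19
Total float = LS - ES = 19 - 3 = 16

16


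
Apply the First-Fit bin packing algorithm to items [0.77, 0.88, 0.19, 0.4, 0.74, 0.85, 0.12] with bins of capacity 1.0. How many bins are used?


Place items sequentially using First-Fit:
  Item 0.77 -> new Bin 1
  Item 0.88 -> new Bin 2
  Item 0.19 -> Bin 1 (now 0.96)
  Item 0.4 -> new Bin 3
  Item 0.74 -> new Bin 4
  Item 0.85 -> new Bin 5
  Item 0.12 -> Bin 2 (now 1.0)
Total bins used = 5

5


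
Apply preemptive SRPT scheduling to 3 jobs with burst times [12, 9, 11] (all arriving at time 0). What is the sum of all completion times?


Since all jobs arrive at t=0, SRPT equals SPT ordering.
SPT order: [9, 11, 12]
Completion times:
  Job 1: p=9, C=9
  Job 2: p=11, C=20
  Job 3: p=12, C=32
Total completion time = 9 + 20 + 32 = 61

61


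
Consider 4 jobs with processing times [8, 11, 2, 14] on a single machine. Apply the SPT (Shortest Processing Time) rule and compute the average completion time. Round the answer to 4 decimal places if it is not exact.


Sort jobs by processing time (SPT order): [2, 8, 11, 14]
Compute completion times sequentially:
  Job 1: processing = 2, completes at 2
  Job 2: processing = 8, completes at 10
  Job 3: processing = 11, completes at 21
  Job 4: processing = 14, completes at 35
Sum of completion times = 68
Average completion time = 68/4 = 17.0

17.0


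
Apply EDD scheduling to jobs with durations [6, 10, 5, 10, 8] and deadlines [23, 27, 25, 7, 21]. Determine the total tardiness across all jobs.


Sort by due date (EDD order): [(10, 7), (8, 21), (6, 23), (5, 25), (10, 27)]
Compute completion times and tardiness:
  Job 1: p=10, d=7, C=10, tardiness=max(0,10-7)=3
  Job 2: p=8, d=21, C=18, tardiness=max(0,18-21)=0
  Job 3: p=6, d=23, C=24, tardiness=max(0,24-23)=1
  Job 4: p=5, d=25, C=29, tardiness=max(0,29-25)=4
  Job 5: p=10, d=27, C=39, tardiness=max(0,39-27)=12
Total tardiness = 20

20


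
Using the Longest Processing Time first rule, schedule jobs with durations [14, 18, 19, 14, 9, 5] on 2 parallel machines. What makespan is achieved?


Sort jobs in decreasing order (LPT): [19, 18, 14, 14, 9, 5]
Assign each job to the least loaded machine:
  Machine 1: jobs [19, 14, 5], load = 38
  Machine 2: jobs [18, 14, 9], load = 41
Makespan = max load = 41

41


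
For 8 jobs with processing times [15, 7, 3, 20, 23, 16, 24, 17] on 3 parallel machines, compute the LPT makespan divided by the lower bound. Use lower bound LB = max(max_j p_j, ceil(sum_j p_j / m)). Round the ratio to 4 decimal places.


LPT order: [24, 23, 20, 17, 16, 15, 7, 3]
Machine loads after assignment: [42, 39, 44]
LPT makespan = 44
Lower bound = max(max_job, ceil(total/3)) = max(24, 42) = 42
Ratio = 44 / 42 = 1.0476

1.0476


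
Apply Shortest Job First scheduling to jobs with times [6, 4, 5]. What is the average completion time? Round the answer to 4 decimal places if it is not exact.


SJF order (ascending): [4, 5, 6]
Completion times:
  Job 1: burst=4, C=4
  Job 2: burst=5, C=9
  Job 3: burst=6, C=15
Average completion = 28/3 = 9.3333

9.3333


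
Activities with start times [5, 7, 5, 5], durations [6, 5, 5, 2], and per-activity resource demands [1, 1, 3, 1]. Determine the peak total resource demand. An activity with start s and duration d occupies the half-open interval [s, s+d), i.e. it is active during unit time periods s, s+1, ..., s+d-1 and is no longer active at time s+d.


Each activity i is active on [start_i, start_i + duration_i).
Compute total resource usage per time slot:
  t=0: active resources = [], total = 0
  t=1: active resources = [], total = 0
  t=2: active resources = [], total = 0
  t=3: active resources = [], total = 0
  t=4: active resources = [], total = 0
  t=5: active resources = [1, 3, 1], total = 5
  t=6: active resources = [1, 3, 1], total = 5
  t=7: active resources = [1, 1, 3], total = 5
  t=8: active resources = [1, 1, 3], total = 5
  t=9: active resources = [1, 1, 3], total = 5
  t=10: active resources = [1, 1], total = 2
  t=11: active resources = [1], total = 1
Peak resource demand = 5

5


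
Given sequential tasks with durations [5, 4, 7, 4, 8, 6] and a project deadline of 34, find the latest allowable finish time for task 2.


LF(activity 2) = deadline - sum of successor durations
Successors: activities 3 through 6 with durations [7, 4, 8, 6]
Sum of successor durations = 25
LF = 34 - 25 = 9

9


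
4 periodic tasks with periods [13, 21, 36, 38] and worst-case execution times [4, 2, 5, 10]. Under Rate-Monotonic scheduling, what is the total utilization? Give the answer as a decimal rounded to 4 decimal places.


Compute individual utilizations (exact fractions):
  Task 1: C/T = 4/13 (approx. 0.3077)
  Task 2: C/T = 2/21 (approx. 0.0952)
  Task 3: C/T = 5/36 (approx. 0.1389)
  Task 4: C/T = 10/38 = 5/19 (approx. 0.2632)
Total utilization U = 4/13 + 2/21 + 5/36 + 5/19 = 50105/62244
Rounded to 4 decimal places: U = 0.8050
RM (Liu & Layland) bound for 4 tasks = 0.756828; compare with U = 50105/62244 (approx. 0.804977)
bound < U <= 1, so the RM sufficient condition is not met (inconclusive; an exact test such as response-time analysis is needed).

0.8050


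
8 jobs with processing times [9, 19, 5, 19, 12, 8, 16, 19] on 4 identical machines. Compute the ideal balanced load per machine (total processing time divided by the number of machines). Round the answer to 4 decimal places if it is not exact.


Total processing time = 9 + 19 + 5 + 19 + 12 + 8 + 16 + 19 = 107
Number of machines = 4
Ideal balanced load = 107 / 4 = 26.75

26.75


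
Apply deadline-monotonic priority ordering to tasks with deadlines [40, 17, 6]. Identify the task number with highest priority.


Sort tasks by relative deadline (ascending):
  Task 3: deadline = 6
  Task 2: deadline = 17
  Task 1: deadline = 40
Priority order (highest first): [3, 2, 1]
Highest priority task = 3

3


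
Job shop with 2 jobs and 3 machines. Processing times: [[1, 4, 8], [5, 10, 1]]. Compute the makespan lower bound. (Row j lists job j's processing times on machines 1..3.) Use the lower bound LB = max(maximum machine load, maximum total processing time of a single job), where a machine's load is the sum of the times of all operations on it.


Machine loads:
  Machine 1: 1 + 5 = 6
  Machine 2: 4 + 10 = 14
  Machine 3: 8 + 1 = 9
Max machine load = 14
Job totals:
  Job 1: 13
  Job 2: 16
Max job total = 16
Lower bound = max(14, 16) = 16

16


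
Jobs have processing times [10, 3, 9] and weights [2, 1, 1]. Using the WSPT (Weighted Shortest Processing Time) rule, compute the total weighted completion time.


Compute p/w ratios and sort ascending (WSPT): [(3, 1), (10, 2), (9, 1)]
Compute weighted completion times:
  Job (p=3,w=1): C=3, w*C=1*3=3
  Job (p=10,w=2): C=13, w*C=2*13=26
  Job (p=9,w=1): C=22, w*C=1*22=22
Total weighted completion time = 51

51


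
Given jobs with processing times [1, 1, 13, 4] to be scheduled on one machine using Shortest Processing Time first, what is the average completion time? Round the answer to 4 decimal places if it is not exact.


Sort jobs by processing time (SPT order): [1, 1, 4, 13]
Compute completion times sequentially:
  Job 1: processing = 1, completes at 1
  Job 2: processing = 1, completes at 2
  Job 3: processing = 4, completes at 6
  Job 4: processing = 13, completes at 19
Sum of completion times = 28
Average completion time = 28/4 = 7.0

7.0


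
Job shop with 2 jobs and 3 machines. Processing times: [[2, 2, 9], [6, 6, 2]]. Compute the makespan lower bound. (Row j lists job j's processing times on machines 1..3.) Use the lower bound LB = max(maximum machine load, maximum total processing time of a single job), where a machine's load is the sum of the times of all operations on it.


Machine loads:
  Machine 1: 2 + 6 = 8
  Machine 2: 2 + 6 = 8
  Machine 3: 9 + 2 = 11
Max machine load = 11
Job totals:
  Job 1: 13
  Job 2: 14
Max job total = 14
Lower bound = max(11, 14) = 14

14
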